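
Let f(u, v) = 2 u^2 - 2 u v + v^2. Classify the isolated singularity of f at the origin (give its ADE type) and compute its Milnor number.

The Hessian of f at 0 has rank 2. Corank 0: nondegenerate Morse point, so A_1.

Type A_1, Milnor number mu = 1.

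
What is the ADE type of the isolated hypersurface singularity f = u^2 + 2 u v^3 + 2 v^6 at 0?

A_5

The Hessian of f at 0 is [[2, 0], [0, 0]] with rank 1, so corank 1. A Groebner basis of the Jacobian ideal J(f) in C{u,v} is {u*v^2, u + v^3, u^2}; counting standard monomials gives mu = 5. Corank 1: A-series; mu = 5 gives A_5.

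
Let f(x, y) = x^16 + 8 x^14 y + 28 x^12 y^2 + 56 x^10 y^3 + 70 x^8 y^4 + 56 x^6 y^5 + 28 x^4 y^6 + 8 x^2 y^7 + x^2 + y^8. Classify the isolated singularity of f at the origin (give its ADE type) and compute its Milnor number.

Type A_7, Milnor number mu = 7.

The Hessian of f at 0 has rank 1. Corank 1: A-series; mu = 7 gives A_7.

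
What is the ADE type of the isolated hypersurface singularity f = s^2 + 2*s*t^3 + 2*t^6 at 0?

The Hessian of f at 0 is [[2, 0], [0, 0]] with rank 1, so corank 1. A Groebner basis of the Jacobian ideal J(f) in C{s,t} is {s*t^2, s + t^3, s^2}; counting standard monomials gives mu = 5. Corank 1: A-series; mu = 5 gives A_5.

A5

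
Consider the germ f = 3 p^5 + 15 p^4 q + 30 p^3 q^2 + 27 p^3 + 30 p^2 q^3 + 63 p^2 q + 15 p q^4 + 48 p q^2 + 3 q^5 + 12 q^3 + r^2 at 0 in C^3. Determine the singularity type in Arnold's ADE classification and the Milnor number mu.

The Hessian of f at 0 is [[0, 0, 0], [0, 0, 0], [0, 0, 2]] with rank 1, so corank 2. A Groebner basis of the Jacobian ideal J(f) in C{p,q,r} is {-243*p*q/5 + q^4 - 162*q^2/5, p*q^2 + 2*q^3/3, p^2 + 5*p*q/3 + 2*q^2/3, r}; counting standard monomials gives mu = 6. Corank 2; j^3 = 3*(p + q)*(3*p + 2*q)^2 has shape L^2 M (L != M), so D-series; mu = 6 gives D_6.

Type D6, Milnor number mu = 6.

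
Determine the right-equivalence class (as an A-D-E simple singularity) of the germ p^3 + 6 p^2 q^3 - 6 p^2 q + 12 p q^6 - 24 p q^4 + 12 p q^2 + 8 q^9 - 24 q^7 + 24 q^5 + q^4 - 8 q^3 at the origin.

E_{6}

The Hessian of f at 0 has rank 0. Corank 2; j^3 = (p - 2*q)^3 is a perfect cube, so E-series; the 4-jet and mu = 6 give E_6.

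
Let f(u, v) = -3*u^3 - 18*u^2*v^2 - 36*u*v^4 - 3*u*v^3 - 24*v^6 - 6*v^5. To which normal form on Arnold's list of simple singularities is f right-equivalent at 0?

E7

The Hessian of f at 0 is [[0, 0], [0, 0]] with rank 0, so corank 2. A Groebner basis of the Jacobian ideal J(f) in C{u,v} is {-u^2/4 + v^4 - v^3/12, u^3, u^2*v + u^2/12 + v^3/36, u^2/2 + u*v^2 + v^3/6}; counting standard monomials gives mu = 7. Corank 2; j^3 = -3*u^3 is a perfect cube, so E-series; the 4-jet and mu = 7 give E_7.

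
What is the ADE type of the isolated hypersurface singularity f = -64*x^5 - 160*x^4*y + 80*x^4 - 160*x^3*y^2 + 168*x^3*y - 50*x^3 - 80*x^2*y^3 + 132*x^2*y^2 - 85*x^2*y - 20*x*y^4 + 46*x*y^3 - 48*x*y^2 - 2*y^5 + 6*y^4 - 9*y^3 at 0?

The Hessian of f at 0 is [[0, 0], [0, 0]] with rank 0, so corank 2. A Groebner basis of the Jacobian ideal J(f) in C{x,y} is {x^3 - 1755*x^2/4 - 999*x*y/2 - 567*y^2/4, x^2*y + 750*x^2 + 855*x*y + 243*y^2, -5125*x^2/4 + x*y^2 - 2925*x*y/2 - 1665*y^2/4, 4375*x^2/2 + 2500*x*y + y^3 + 1425*y^2/2}; counting standard monomials gives mu = 6. Corank 2; j^3 = -(2*x + y)*(5*x + 3*y)^2 has shape L^2 M (L != M), so D-series; mu = 6 gives D_6.

D_6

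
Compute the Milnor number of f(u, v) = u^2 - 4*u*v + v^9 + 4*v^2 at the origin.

8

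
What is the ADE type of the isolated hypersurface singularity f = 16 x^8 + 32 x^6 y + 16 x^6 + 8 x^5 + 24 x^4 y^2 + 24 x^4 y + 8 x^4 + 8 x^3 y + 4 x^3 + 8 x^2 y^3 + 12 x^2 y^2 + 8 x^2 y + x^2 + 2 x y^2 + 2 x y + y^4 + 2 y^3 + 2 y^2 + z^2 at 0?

The Hessian of f at 0 has rank 3. Corank 0: nondegenerate Morse point, so A_1.

A_{1}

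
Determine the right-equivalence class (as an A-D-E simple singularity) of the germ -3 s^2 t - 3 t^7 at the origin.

D8

The Hessian of f at 0 has rank 0. Corank 2; j^3 = -3*s^2*t has shape L^2 M (L != M), so D-series; mu = 8 gives D_8.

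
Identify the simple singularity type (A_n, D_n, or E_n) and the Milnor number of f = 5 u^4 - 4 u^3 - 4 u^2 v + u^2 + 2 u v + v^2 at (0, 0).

The Hessian of f at 0 is [[2, 2], [2, 2]] with rank 1, so corank 1. A Groebner basis of the Jacobian ideal J(f) in C{u,v} is {u^2 - u/2 - v/2, u*v + u/2 + v/2, -u/2 + v^2 - v/2}; counting standard monomials gives mu = 3. Corank 1: A-series; mu = 3 gives A_3.

Type A_{3}, Milnor number mu = 3.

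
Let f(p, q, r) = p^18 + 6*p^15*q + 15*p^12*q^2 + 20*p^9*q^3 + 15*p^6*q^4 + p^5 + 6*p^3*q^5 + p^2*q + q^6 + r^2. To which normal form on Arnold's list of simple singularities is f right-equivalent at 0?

The Hessian of f at 0 has rank 1. Corank 2; j^3 = p^2*q has shape L^2 M (L != M), so D-series; mu = 7 gives D_7.

D_7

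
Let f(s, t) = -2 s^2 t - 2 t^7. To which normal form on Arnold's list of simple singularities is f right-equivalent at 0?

D8

The Hessian of f at 0 has rank 0. Corank 2; j^3 = -2*s^2*t has shape L^2 M (L != M), so D-series; mu = 8 gives D_8.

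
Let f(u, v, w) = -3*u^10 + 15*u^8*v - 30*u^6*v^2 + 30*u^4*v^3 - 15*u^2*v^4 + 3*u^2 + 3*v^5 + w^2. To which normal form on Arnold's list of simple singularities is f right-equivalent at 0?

The Hessian of f at 0 is [[6, 0, 0], [0, 0, 0], [0, 0, 2]] with rank 2, so corank 1. A Groebner basis of the Jacobian ideal J(f) in C{u,v,w} is {v^4, u, w}; counting standard monomials gives mu = 4. Corank 1: A-series; mu = 4 gives A_4.

A_{4}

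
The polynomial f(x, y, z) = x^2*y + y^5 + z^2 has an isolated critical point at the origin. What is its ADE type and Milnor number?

Type D_6, Milnor number mu = 6.

The Hessian of f at 0 is [[0, 0, 0], [0, 0, 0], [0, 0, 2]] with rank 1, so corank 2. A Groebner basis of the Jacobian ideal J(f) in C{x,y,z} is {x^2/5 + y^4, x^3, x*y, z}; counting standard monomials gives mu = 6. Corank 2; j^3 = x^2*y has shape L^2 M (L != M), so D-series; mu = 6 gives D_6.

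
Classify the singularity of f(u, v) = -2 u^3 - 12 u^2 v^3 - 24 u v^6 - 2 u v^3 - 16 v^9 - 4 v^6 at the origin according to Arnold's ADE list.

The Hessian of f at 0 has rank 0. Corank 2; j^3 = -2*u^3 is a perfect cube, so E-series; the 4-jet and mu = 7 give E_7.

E7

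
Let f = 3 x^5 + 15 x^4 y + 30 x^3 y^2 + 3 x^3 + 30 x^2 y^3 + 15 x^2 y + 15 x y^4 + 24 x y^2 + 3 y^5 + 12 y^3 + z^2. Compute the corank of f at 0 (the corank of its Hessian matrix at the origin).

2

Hessian at 0 has rank 1.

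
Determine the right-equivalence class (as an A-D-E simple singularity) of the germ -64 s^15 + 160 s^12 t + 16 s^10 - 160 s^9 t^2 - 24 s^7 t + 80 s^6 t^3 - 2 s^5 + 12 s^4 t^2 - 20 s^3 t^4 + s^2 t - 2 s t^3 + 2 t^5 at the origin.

The Hessian of f at 0 is [[0, 0], [0, 0]] with rank 0, so corank 2. A Groebner basis of the Jacobian ideal J(f) in C{s,t} is {s^3, s^2*t, s^2/4 + s*t^2, -s*t + t^3}; counting standard monomials gives mu = 6. Corank 2; j^3 = s^2*t has shape L^2 M (L != M), so D-series; mu = 6 gives D_6.

D_{6}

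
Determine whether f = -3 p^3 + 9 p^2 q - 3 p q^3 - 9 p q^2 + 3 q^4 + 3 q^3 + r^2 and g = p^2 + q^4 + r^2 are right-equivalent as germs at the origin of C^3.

No.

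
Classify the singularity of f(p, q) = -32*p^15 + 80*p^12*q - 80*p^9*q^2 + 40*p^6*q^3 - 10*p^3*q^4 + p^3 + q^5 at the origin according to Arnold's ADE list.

E_8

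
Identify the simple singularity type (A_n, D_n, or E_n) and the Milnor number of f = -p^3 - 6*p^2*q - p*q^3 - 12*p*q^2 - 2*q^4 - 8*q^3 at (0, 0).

The Hessian of f at 0 has rank 0. Corank 2; j^3 = -(p + 2*q)^3 is a perfect cube, so E-series; the 4-jet and mu = 7 give E_7.

Type E7, Milnor number mu = 7.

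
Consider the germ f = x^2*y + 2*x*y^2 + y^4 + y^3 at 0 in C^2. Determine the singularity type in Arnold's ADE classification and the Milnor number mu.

Type D_{5}, Milnor number mu = 5.

The Hessian of f at 0 is [[0, 0], [0, 0]] with rank 0, so corank 2. A Groebner basis of the Jacobian ideal J(f) in C{x,y} is {x^3 - x^2/4 + y^2/4, x^2/4 + y^3 - y^2/4, x*y + y^2}; counting standard monomials gives mu = 5. Corank 2; j^3 = y*(x + y)^2 has shape L^2 M (L != M), so D-series; mu = 5 gives D_5.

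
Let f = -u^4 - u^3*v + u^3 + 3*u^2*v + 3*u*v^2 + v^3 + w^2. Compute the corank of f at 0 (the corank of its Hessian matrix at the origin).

Hessian at 0 has rank 1.

2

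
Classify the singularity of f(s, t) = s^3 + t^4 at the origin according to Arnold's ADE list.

The Hessian of f at 0 has rank 0. Corank 2; j^3 = s^3 is a perfect cube, so E-series; the 4-jet and mu = 6 give E_6.

E_{6}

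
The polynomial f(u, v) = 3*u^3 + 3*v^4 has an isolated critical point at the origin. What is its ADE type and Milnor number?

Type E_{6}, Milnor number mu = 6.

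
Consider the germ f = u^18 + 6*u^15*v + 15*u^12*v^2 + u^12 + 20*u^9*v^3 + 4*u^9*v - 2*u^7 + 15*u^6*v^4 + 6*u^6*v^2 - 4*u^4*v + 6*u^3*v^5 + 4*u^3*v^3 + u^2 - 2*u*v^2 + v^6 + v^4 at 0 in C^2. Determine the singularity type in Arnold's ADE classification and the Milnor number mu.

Type A_{5}, Milnor number mu = 5.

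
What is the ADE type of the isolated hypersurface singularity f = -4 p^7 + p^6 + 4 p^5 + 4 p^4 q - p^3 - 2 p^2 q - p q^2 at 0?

The Hessian of f at 0 is [[0, 0], [0, 0]] with rank 0, so corank 2. A Groebner basis of the Jacobian ideal J(f) in C{p,q} is {-p^2/2 - p*q/2 + q^4, p^3 - p^2 - 2*p*q + q^3 - q^2, p^2*q + 2*p^2/3 + 4*p*q/3 - q^3 + 2*q^2/3, -p^2/3 + p*q^2 - 2*p*q/3 + q^3 - q^2/3}; counting standard monomials gives mu = 7. Corank 2; j^3 = -p*(p + q)^2 has shape L^2 M (L != M), so D-series; mu = 7 gives D_7.

D_{7}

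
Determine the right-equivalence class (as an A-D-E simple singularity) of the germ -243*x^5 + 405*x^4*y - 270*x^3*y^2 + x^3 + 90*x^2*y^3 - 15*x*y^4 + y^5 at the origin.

The Hessian of f at 0 has rank 0. Corank 2; j^3 = x^3 is a perfect cube, so E-series; the 5-jet and mu = 8 give E_8.

E_{8}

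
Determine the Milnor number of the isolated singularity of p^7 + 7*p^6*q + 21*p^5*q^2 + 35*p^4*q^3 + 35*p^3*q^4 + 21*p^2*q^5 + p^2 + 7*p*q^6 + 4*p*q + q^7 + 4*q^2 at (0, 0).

6

The Hessian of f at 0 is [[2, 4], [4, 8]] with rank 1, so corank 1. A Groebner basis of the Jacobian ideal J(f) in C{p,q} is {q^6, p + 2*q}; counting standard monomials gives mu = 6. Corank 1: A-series; mu = 6 gives A_6.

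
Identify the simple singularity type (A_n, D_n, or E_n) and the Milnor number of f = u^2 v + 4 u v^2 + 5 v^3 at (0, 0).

Type D4, Milnor number mu = 4.

The Hessian of f at 0 has rank 0. Corank 2; j^3 = v*(u^2 + 4*u*v + 5*v^2) splits into three distinct lines over C (the quadratic factor has nonzero discriminant), so D_4.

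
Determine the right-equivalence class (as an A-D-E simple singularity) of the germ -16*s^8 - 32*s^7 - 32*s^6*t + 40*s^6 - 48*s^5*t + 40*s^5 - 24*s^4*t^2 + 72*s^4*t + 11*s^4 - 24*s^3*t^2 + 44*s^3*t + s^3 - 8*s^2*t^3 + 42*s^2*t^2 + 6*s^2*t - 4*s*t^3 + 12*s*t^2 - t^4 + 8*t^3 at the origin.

E_{6}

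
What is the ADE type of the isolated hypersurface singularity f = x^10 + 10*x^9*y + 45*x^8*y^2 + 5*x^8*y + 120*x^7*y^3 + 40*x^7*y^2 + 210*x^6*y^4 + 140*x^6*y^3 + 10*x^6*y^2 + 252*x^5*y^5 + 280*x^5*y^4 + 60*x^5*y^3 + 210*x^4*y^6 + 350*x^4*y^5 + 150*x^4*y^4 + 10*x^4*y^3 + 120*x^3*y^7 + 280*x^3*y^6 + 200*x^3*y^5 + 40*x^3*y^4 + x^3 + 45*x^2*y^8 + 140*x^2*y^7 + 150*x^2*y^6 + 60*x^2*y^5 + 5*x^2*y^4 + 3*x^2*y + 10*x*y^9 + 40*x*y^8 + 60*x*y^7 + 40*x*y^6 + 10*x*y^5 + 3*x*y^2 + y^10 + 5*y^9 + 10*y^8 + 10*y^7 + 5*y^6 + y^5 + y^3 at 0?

The Hessian of f at 0 is [[0, 0], [0, 0]] with rank 0, so corank 2. A Groebner basis of the Jacobian ideal J(f) in C{x,y} is {y^4, x^2 + 2*x*y + y^2}; counting standard monomials gives mu = 8. Corank 2; j^3 = (x + y)^3 is a perfect cube, so E-series; the 5-jet and mu = 8 give E_8.

E8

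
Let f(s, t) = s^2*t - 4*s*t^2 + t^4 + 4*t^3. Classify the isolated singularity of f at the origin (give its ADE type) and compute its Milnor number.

Type D_{5}, Milnor number mu = 5.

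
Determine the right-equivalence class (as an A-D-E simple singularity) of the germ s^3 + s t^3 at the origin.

E7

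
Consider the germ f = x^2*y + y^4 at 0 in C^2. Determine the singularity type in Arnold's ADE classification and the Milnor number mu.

The Hessian of f at 0 has rank 0. Corank 2; j^3 = x^2*y has shape L^2 M (L != M), so D-series; mu = 5 gives D_5.

Type D_5, Milnor number mu = 5.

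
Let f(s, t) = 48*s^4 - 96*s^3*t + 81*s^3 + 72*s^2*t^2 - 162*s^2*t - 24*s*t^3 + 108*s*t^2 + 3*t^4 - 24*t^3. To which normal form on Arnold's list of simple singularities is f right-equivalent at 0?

The Hessian of f at 0 is [[0, 0], [0, 0]] with rank 0, so corank 2. A Groebner basis of the Jacobian ideal J(f) in C{s,t} is {t^4, s*t^2 - 11*t^3/18, s^2 - 4*s*t/3 + 4*t^2/9}; counting standard monomials gives mu = 6. Corank 2; j^3 = 3*(3*s - 2*t)^3 is a perfect cube, so E-series; the 4-jet and mu = 6 give E_6.

E_{6}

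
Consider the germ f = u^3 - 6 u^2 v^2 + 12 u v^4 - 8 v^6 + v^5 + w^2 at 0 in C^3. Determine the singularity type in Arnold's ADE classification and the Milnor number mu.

Type E8, Milnor number mu = 8.

The Hessian of f at 0 is [[0, 0, 0], [0, 0, 0], [0, 0, 2]] with rank 1, so corank 2. A Groebner basis of the Jacobian ideal J(f) in C{u,v,w} is {v^4, u^3, -u^2/4 + u*v^2, w}; counting standard monomials gives mu = 8. Corank 2; j^3 = u^3 is a perfect cube, so E-series; the 5-jet and mu = 8 give E_8.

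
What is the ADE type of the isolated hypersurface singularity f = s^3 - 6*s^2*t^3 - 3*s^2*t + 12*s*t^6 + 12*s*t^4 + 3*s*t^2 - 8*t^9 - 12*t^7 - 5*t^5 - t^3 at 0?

The Hessian of f at 0 is [[0, 0], [0, 0]] with rank 0, so corank 2. A Groebner basis of the Jacobian ideal J(f) in C{s,t} is {-s^2/4 + s*t^3 + s*t/2 - t^2/4, t^4, s^3 - 3*s*t^2 + 2*t^3, s^2*t - 2*s*t^2 + t^3}; counting standard monomials gives mu = 8. Corank 2; j^3 = (s - t)^3 is a perfect cube, so E-series; the 5-jet and mu = 8 give E_8.

E8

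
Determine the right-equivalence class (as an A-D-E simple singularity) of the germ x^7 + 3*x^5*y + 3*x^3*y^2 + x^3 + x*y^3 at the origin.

The Hessian of f at 0 is [[0, 0], [0, 0]] with rank 0, so corank 2. A Groebner basis of the Jacobian ideal J(f) in C{x,y} is {x^3, x*y^2, 3*x^2 + y^3}; counting standard monomials gives mu = 7. Corank 2; j^3 = x^3 is a perfect cube, so E-series; the 4-jet and mu = 7 give E_7.

E7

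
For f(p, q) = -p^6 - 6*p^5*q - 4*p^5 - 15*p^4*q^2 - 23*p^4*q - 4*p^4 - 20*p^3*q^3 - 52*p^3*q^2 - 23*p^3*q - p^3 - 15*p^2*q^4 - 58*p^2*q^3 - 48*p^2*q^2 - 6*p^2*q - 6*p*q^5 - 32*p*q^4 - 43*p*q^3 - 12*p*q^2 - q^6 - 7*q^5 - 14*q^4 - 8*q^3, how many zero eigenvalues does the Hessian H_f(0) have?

Hessian at 0 has rank 0.

2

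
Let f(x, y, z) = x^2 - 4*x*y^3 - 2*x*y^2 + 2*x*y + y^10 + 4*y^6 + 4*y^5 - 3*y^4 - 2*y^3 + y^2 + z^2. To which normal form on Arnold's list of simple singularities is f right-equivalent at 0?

The Hessian of f at 0 has rank 2. Corank 1: A-series; mu = 9 gives A_9.

A9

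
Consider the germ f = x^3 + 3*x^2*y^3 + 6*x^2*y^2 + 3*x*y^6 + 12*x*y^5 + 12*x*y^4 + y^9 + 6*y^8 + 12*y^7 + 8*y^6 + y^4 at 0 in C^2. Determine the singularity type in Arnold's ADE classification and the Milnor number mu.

Type E6, Milnor number mu = 6.

The Hessian of f at 0 has rank 0. Corank 2; j^3 = x^3 is a perfect cube, so E-series; the 4-jet and mu = 6 give E_6.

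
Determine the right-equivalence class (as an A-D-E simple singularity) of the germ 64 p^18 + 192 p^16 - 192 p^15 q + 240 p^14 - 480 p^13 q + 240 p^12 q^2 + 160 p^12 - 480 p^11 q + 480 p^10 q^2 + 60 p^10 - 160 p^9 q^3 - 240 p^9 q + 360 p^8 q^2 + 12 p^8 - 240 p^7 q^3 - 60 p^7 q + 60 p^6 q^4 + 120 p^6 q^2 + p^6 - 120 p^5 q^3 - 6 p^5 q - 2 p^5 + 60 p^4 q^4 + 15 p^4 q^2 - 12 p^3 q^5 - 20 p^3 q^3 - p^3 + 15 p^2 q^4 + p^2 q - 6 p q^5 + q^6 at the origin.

D_{7}

The Hessian of f at 0 has rank 0. Corank 2; j^3 = -p^2*(p - q) has shape L^2 M (L != M), so D-series; mu = 7 gives D_7.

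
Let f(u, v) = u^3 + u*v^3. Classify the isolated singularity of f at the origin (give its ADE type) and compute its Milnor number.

The Hessian of f at 0 has rank 0. Corank 2; j^3 = u^3 is a perfect cube, so E-series; the 4-jet and mu = 7 give E_7.

Type E7, Milnor number mu = 7.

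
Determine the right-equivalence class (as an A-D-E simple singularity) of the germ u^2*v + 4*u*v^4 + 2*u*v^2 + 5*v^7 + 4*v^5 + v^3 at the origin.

The Hessian of f at 0 is [[0, 0], [0, 0]] with rank 0, so corank 2. A Groebner basis of the Jacobian ideal J(f) in C{u,v} is {-2*u^2/3 + u*v^3 - 11*u*v/6 - 7*v^2/6, u*v/2 + v^4 + v^2/2, u^3 - 3*u*v^2 - 2*v^3, u^2*v + 2*u*v^2 + v^3}; counting standard monomials gives mu = 8. Corank 2; j^3 = v*(u + v)^2 has shape L^2 M (L != M), so D-series; mu = 8 gives D_8.

D8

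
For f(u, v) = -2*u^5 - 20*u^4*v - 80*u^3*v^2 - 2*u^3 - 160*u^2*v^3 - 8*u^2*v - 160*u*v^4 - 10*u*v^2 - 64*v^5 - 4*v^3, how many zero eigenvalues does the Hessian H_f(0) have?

The Hessian at 0 is [[0, 0], [0, 0]] of rank 0; hence corank 2.

2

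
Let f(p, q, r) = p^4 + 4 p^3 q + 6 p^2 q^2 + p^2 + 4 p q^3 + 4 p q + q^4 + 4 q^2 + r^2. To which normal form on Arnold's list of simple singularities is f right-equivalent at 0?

A_{3}

The Hessian of f at 0 has rank 2. Corank 1: A-series; mu = 3 gives A_3.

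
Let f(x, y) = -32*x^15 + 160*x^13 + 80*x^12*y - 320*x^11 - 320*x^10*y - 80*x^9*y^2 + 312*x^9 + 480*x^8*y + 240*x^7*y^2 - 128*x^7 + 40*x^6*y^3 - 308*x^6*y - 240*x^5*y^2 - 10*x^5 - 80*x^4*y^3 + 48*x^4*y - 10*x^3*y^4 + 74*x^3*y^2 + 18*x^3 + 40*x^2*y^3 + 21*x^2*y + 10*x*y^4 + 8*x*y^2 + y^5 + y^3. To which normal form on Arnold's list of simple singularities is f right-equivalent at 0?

D_{6}

The Hessian of f at 0 is [[0, 0], [0, 0]] with rank 0, so corank 2. A Groebner basis of the Jacobian ideal J(f) in C{x,y} is {-243*x*y/4 + y^4 - 81*y^2/4, x*y^2 + y^3/3, x^2 + 13*x*y/12 + y^2/4}; counting standard monomials gives mu = 6. Corank 2; j^3 = (2*x + y)*(3*x + y)^2 has shape L^2 M (L != M), so D-series; mu = 6 gives D_6.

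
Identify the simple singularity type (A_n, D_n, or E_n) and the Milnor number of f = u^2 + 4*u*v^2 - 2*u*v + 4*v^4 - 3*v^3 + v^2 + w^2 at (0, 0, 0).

Type A2, Milnor number mu = 2.

The Hessian of f at 0 has rank 2. Corank 1: A-series; mu = 2 gives A_2.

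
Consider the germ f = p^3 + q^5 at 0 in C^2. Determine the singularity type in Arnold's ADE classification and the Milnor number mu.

Type E8, Milnor number mu = 8.

The Hessian of f at 0 is [[0, 0], [0, 0]] with rank 0, so corank 2. A Groebner basis of the Jacobian ideal J(f) in C{p,q} is {q^4, p^2}; counting standard monomials gives mu = 8. Corank 2; j^3 = p^3 is a perfect cube, so E-series; the 5-jet and mu = 8 give E_8.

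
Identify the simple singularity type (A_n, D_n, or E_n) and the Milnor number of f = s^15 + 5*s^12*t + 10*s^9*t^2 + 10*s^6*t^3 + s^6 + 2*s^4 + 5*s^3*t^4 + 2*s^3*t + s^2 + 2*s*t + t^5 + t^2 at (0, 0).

Type A_4, Milnor number mu = 4.

The Hessian of f at 0 is [[2, 2], [2, 2]] with rank 1, so corank 1. A Groebner basis of the Jacobian ideal J(f) in C{s,t} is {-s + t^3 - t, s^2 - t^2, s*t + t^2}; counting standard monomials gives mu = 4. Corank 1: A-series; mu = 4 gives A_4.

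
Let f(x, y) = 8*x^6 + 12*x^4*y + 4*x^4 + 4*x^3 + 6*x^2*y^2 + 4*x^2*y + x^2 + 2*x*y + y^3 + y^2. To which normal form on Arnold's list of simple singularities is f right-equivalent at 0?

A_{2}

The Hessian of f at 0 is [[2, 2], [2, 2]] with rank 1, so corank 1. A Groebner basis of the Jacobian ideal J(f) in C{x,y} is {y^2, x + y}; counting standard monomials gives mu = 2. Corank 1: A-series; mu = 2 gives A_2.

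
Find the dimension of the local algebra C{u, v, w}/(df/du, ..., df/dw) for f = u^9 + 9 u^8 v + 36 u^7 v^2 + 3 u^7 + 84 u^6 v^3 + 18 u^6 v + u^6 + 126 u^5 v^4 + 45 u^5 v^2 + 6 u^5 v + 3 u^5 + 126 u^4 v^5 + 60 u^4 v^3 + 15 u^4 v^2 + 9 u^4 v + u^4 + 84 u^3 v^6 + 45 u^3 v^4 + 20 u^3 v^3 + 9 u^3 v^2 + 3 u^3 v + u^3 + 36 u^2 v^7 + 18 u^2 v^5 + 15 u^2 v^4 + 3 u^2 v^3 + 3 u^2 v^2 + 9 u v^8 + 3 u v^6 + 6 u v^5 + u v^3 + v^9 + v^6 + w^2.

7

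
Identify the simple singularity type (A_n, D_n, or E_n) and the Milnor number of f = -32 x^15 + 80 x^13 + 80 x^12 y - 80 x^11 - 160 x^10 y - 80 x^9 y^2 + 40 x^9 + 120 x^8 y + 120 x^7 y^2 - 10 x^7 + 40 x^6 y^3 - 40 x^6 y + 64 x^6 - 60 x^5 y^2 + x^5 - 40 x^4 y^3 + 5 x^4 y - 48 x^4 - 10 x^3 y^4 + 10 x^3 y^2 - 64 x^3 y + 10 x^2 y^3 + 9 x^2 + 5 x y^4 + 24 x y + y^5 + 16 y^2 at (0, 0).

Type A_{4}, Milnor number mu = 4.

The Hessian of f at 0 has rank 1. Corank 1: A-series; mu = 4 gives A_4.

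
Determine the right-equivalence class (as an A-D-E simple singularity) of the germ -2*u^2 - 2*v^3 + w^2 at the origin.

A2

The Hessian of f at 0 has rank 2. Corank 1: A-series; mu = 2 gives A_2.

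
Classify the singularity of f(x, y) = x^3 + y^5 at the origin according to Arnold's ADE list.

E_{8}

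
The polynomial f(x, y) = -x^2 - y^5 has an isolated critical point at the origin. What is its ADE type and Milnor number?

Type A_{4}, Milnor number mu = 4.

The Hessian of f at 0 has rank 1. Corank 1: A-series; mu = 4 gives A_4.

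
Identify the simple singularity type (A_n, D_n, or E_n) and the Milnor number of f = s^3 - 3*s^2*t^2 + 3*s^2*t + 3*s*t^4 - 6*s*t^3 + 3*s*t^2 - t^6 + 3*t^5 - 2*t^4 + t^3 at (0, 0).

The Hessian of f at 0 is [[0, 0], [0, 0]] with rank 0, so corank 2. A Groebner basis of the Jacobian ideal J(f) in C{s,t} is {s^3 - 3*s^2/2 - 3*s*t - 3*t^2/2, s^2*t + s^2 + 2*s*t + t^2, -s^2/2 + s*t^2 - s*t - t^2/2, t^3}; counting standard monomials gives mu = 6. Corank 2; j^3 = (s + t)^3 is a perfect cube, so E-series; the 4-jet and mu = 6 give E_6.

Type E_6, Milnor number mu = 6.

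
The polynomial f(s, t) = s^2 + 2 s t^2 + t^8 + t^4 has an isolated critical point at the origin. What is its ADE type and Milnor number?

Type A7, Milnor number mu = 7.

The Hessian of f at 0 has rank 1. Corank 1: A-series; mu = 7 gives A_7.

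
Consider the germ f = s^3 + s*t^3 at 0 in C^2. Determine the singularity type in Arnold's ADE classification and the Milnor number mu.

The Hessian of f at 0 has rank 0. Corank 2; j^3 = s^3 is a perfect cube, so E-series; the 4-jet and mu = 7 give E_7.

Type E7, Milnor number mu = 7.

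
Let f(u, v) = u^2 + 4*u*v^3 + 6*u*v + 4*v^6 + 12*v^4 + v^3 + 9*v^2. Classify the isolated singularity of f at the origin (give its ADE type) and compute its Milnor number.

The Hessian of f at 0 is [[2, 6], [6, 18]] with rank 1, so corank 1. A Groebner basis of the Jacobian ideal J(f) in C{u,v} is {v^2, u + 3*v}; counting standard monomials gives mu = 2. Corank 1: A-series; mu = 2 gives A_2.

Type A_{2}, Milnor number mu = 2.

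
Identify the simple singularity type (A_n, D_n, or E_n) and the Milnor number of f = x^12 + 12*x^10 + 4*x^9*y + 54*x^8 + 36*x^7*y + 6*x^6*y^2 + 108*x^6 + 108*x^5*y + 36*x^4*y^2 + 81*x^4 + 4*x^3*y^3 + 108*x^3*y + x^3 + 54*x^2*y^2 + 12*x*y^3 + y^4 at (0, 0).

Type E6, Milnor number mu = 6.

The Hessian of f at 0 has rank 0. Corank 2; j^3 = x^3 is a perfect cube, so E-series; the 4-jet and mu = 6 give E_6.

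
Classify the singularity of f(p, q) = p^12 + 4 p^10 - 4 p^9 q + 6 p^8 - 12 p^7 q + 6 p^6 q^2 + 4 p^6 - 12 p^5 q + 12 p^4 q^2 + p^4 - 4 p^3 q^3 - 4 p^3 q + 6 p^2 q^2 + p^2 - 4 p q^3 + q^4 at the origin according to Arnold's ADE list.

The Hessian of f at 0 is [[2, 0], [0, 0]] with rank 1, so corank 1. A Groebner basis of the Jacobian ideal J(f) in C{p,q} is {q^3, p}; counting standard monomials gives mu = 3. Corank 1: A-series; mu = 3 gives A_3.

A3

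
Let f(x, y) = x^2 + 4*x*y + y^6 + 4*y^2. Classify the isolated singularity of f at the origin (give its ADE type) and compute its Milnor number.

The Hessian of f at 0 has rank 1. Corank 1: A-series; mu = 5 gives A_5.

Type A5, Milnor number mu = 5.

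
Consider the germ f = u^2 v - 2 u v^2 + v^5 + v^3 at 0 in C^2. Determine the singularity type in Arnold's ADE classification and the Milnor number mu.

Type D6, Milnor number mu = 6.

The Hessian of f at 0 is [[0, 0], [0, 0]] with rank 0, so corank 2. A Groebner basis of the Jacobian ideal J(f) in C{u,v} is {u^2/5 + v^4 - v^2/5, u^3 - v^3, u*v - v^2}; counting standard monomials gives mu = 6. Corank 2; j^3 = v*(u - v)^2 has shape L^2 M (L != M), so D-series; mu = 6 gives D_6.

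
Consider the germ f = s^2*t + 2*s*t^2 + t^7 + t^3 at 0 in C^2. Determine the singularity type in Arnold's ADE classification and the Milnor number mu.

The Hessian of f at 0 is [[0, 0], [0, 0]] with rank 0, so corank 2. A Groebner basis of the Jacobian ideal J(f) in C{s,t} is {s^2/7 + t^6 - t^2/7, s^3 + t^3, s*t + t^2}; counting standard monomials gives mu = 8. Corank 2; j^3 = t*(s + t)^2 has shape L^2 M (L != M), so D-series; mu = 8 gives D_8.

Type D_8, Milnor number mu = 8.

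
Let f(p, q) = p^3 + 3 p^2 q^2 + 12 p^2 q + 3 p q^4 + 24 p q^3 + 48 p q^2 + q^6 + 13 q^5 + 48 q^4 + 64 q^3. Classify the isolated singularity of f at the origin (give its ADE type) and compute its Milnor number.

Type E_8, Milnor number mu = 8.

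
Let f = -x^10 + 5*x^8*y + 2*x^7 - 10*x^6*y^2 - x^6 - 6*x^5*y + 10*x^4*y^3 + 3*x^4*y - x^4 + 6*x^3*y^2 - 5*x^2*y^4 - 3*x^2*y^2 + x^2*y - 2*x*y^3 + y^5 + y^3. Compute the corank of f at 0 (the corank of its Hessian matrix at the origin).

2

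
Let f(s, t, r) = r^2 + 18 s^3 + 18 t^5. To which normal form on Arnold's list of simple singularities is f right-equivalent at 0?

The Hessian of f at 0 has rank 1. Corank 2; j^3 = 18*s^3 is a perfect cube, so E-series; the 5-jet and mu = 8 give E_8.

E_{8}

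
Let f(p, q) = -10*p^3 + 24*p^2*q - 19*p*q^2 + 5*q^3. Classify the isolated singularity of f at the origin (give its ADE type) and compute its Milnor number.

Type D_{4}, Milnor number mu = 4.

The Hessian of f at 0 is [[0, 0], [0, 0]] with rank 0, so corank 2. A Groebner basis of the Jacobian ideal J(f) in C{p,q} is {q^3, p^2 - q^2/6, p*q - q^2/2}; counting standard monomials gives mu = 4. Corank 2; j^3 = -(p - q)*(10*p^2 - 14*p*q + 5*q^2) splits into three distinct lines over C (the quadratic factor has nonzero discriminant), so D_4.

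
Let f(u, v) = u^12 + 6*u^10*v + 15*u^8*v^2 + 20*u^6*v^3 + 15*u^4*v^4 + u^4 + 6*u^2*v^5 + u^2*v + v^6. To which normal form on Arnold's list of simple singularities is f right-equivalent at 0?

D7

The Hessian of f at 0 has rank 0. Corank 2; j^3 = u^2*v has shape L^2 M (L != M), so D-series; mu = 7 gives D_7.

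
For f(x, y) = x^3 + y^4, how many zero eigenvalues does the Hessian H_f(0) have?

Hessian at 0 has rank 0.

2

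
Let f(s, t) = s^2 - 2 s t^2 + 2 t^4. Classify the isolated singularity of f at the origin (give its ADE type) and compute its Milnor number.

Type A3, Milnor number mu = 3.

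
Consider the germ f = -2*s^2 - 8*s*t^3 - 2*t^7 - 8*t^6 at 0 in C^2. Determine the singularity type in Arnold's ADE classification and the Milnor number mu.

The Hessian of f at 0 has rank 1. Corank 1: A-series; mu = 6 gives A_6.

Type A6, Milnor number mu = 6.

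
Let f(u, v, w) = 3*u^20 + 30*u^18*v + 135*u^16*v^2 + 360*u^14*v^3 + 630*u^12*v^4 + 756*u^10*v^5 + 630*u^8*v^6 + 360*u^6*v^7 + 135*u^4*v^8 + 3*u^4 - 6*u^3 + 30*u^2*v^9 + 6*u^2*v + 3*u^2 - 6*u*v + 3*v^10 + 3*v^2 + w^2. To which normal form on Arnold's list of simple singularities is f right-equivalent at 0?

A_{9}

The Hessian of f at 0 has rank 2. Corank 1: A-series; mu = 9 gives A_9.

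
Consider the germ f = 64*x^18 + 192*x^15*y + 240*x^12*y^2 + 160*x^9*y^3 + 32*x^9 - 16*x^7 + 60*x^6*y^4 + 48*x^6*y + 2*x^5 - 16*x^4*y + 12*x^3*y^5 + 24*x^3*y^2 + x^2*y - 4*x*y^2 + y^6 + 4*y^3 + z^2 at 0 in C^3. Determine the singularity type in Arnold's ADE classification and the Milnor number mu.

Type D7, Milnor number mu = 7.

The Hessian of f at 0 has rank 1. Corank 2; j^3 = y*(x - 2*y)^2 has shape L^2 M (L != M), so D-series; mu = 7 gives D_7.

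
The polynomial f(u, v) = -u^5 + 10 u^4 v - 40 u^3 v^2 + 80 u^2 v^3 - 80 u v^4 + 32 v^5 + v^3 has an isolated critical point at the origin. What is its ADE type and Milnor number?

Type E_{8}, Milnor number mu = 8.

The Hessian of f at 0 has rank 0. Corank 2; j^3 = v^3 is a perfect cube, so E-series; the 5-jet and mu = 8 give E_8.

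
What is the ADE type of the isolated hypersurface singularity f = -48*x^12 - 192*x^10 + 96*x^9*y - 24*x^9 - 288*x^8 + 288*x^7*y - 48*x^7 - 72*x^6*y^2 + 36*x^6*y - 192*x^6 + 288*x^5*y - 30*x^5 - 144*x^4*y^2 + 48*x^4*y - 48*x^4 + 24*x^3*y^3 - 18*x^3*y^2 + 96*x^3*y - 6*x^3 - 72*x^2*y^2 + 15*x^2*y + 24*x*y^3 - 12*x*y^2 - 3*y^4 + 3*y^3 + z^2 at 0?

The Hessian of f at 0 is [[0, 0, 0], [0, 0, 0], [0, 0, 2]] with rank 1, so corank 2. A Groebner basis of the Jacobian ideal J(f) in C{x,y,z} is {x*y^2 - x*y/8 + y^2/8, -x*y/8 + y^3 + y^2/8, x^2 - 3*x*y/2 + y^2/2, z}; counting standard monomials gives mu = 5. Corank 2; j^3 = -3*(x - y)^2*(2*x - y) has shape L^2 M (L != M), so D-series; mu = 5 gives D_5.

D5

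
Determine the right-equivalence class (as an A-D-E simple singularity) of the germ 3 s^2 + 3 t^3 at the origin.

A2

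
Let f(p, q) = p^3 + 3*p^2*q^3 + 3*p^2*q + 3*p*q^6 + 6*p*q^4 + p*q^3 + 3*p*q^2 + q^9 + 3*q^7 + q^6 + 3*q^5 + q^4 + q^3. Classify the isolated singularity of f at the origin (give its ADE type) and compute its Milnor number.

The Hessian of f at 0 is [[0, 0], [0, 0]] with rank 0, so corank 2. A Groebner basis of the Jacobian ideal J(f) in C{p,q} is {p^3 + 3*p^2*q + 6*p^2 + 12*p*q + 6*q^2, -3*p^2 + p*q^2 - 6*p*q - 3*q^2, 3*p^2 + 6*p*q + q^3 + 3*q^2}; counting standard monomials gives mu = 7. Corank 2; j^3 = (p + q)^3 is a perfect cube, so E-series; the 4-jet and mu = 7 give E_7.

Type E_{7}, Milnor number mu = 7.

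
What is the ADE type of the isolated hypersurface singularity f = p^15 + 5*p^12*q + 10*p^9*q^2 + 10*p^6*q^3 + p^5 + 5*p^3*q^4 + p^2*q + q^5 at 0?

The Hessian of f at 0 has rank 0. Corank 2; j^3 = p^2*q has shape L^2 M (L != M), so D-series; mu = 6 gives D_6.

D_{6}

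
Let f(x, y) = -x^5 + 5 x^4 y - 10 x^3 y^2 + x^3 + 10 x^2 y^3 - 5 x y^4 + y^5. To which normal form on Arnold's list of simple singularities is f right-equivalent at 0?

E_{8}

The Hessian of f at 0 has rank 0. Corank 2; j^3 = x^3 is a perfect cube, so E-series; the 5-jet and mu = 8 give E_8.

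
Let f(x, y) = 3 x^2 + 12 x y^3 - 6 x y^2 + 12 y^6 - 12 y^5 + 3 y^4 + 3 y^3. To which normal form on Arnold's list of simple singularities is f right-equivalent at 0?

The Hessian of f at 0 has rank 1. Corank 1: A-series; mu = 2 gives A_2.

A2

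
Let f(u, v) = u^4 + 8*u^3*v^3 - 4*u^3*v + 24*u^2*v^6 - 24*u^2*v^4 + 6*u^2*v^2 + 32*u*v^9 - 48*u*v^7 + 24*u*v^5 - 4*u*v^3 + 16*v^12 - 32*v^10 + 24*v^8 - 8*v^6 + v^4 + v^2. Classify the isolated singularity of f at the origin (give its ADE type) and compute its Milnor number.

Type A_{3}, Milnor number mu = 3.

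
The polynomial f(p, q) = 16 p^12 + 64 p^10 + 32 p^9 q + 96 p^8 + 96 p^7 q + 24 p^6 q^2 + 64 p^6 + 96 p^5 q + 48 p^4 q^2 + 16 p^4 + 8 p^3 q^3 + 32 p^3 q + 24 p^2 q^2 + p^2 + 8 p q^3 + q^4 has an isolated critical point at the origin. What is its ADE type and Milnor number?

The Hessian of f at 0 has rank 1. Corank 1: A-series; mu = 3 gives A_3.

Type A_{3}, Milnor number mu = 3.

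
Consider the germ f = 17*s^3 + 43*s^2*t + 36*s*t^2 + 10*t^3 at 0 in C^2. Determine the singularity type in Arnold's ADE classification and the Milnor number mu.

Type D4, Milnor number mu = 4.

The Hessian of f at 0 has rank 0. Corank 2; j^3 = (s + t)*(17*s^2 + 26*s*t + 10*t^2) splits into three distinct lines over C (the quadratic factor has nonzero discriminant), so D_4.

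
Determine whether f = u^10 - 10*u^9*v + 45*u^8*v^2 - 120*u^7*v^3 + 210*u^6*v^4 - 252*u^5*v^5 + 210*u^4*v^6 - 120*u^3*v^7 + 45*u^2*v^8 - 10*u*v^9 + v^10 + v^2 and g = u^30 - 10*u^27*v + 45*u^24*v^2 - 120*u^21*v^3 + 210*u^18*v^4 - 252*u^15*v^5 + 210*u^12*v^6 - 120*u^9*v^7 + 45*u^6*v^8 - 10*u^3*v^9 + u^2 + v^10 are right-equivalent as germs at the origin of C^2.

The Hessian of f at 0 has rank 1. Corank 1: A-series; mu = 9 gives A_9. The Hessian of g at 0 has rank 1. Corank 1: A-series; mu = 9 gives A_9. Both have type A_9, hence right-equivalent.

Yes.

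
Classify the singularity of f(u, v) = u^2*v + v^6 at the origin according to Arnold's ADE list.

D_7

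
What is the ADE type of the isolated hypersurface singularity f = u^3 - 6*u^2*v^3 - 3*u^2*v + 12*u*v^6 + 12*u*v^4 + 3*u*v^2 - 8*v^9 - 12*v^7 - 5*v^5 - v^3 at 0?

E_8

The Hessian of f at 0 has rank 0. Corank 2; j^3 = (u - v)^3 is a perfect cube, so E-series; the 5-jet and mu = 8 give E_8.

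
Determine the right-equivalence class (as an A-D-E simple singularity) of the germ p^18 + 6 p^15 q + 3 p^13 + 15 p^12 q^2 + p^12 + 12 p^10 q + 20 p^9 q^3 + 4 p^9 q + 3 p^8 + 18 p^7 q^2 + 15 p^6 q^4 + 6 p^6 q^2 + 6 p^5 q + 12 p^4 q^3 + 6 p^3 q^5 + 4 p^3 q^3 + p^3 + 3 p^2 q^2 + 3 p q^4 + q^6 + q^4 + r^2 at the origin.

E6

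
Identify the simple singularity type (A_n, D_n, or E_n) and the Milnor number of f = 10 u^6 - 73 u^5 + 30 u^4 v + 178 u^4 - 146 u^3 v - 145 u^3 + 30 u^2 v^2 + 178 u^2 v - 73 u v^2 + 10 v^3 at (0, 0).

Type D_4, Milnor number mu = 4.

The Hessian of f at 0 has rank 0. Corank 2; j^3 = -(5*u - 2*v)*(29*u^2 - 24*u*v + 5*v^2) splits into three distinct lines over C (the quadratic factor has nonzero discriminant), so D_4.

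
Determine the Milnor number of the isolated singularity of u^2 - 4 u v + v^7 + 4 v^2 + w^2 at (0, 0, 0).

The Hessian of f at 0 is [[2, -4, 0], [-4, 8, 0], [0, 0, 2]] with rank 2, so corank 1. A Groebner basis of the Jacobian ideal J(f) in C{u,v,w} is {v^6, u - 2*v, w}; counting standard monomials gives mu = 6. Corank 1: A-series; mu = 6 gives A_6.

6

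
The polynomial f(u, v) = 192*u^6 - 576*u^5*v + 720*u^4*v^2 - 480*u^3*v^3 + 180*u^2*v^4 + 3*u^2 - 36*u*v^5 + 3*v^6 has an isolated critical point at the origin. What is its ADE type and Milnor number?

Type A5, Milnor number mu = 5.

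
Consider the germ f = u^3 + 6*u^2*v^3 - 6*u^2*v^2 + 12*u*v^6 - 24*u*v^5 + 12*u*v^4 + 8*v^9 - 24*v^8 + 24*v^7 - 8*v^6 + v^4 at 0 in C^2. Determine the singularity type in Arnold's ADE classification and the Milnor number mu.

Type E_{6}, Milnor number mu = 6.

The Hessian of f at 0 has rank 0. Corank 2; j^3 = u^3 is a perfect cube, so E-series; the 4-jet and mu = 6 give E_6.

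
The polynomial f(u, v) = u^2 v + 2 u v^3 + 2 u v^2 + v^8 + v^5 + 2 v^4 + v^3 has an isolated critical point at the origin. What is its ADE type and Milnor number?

Type D9, Milnor number mu = 9.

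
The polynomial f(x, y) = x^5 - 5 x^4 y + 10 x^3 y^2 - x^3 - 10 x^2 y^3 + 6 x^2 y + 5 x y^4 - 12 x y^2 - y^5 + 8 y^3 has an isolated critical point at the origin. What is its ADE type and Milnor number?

The Hessian of f at 0 has rank 0. Corank 2; j^3 = -(x - 2*y)^3 is a perfect cube, so E-series; the 5-jet and mu = 8 give E_8.

Type E8, Milnor number mu = 8.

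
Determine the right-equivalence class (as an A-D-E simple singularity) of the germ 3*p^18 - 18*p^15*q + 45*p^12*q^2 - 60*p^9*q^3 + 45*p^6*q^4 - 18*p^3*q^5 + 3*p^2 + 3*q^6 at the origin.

A_5

The Hessian of f at 0 has rank 1. Corank 1: A-series; mu = 5 gives A_5.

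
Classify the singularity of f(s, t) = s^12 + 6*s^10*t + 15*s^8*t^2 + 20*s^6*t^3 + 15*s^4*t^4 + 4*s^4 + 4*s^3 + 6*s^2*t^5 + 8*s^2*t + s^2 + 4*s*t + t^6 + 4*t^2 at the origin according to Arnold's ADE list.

The Hessian of f at 0 is [[2, 4], [4, 8]] with rank 1, so corank 1. A Groebner basis of the Jacobian ideal J(f) in C{s,t} is {s*t^2 - 3*s*t/4 + s/16 - t^2 + t/8, 5*s*t/8 - s/16 + t^3 + 3*t^2/4 - t/8, s^2 + s/2 + t}; counting standard monomials gives mu = 5. Corank 1: A-series; mu = 5 gives A_5.

A_{5}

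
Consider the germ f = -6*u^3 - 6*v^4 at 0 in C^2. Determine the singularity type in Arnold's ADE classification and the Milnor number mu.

Type E_6, Milnor number mu = 6.

The Hessian of f at 0 is [[0, 0], [0, 0]] with rank 0, so corank 2. A Groebner basis of the Jacobian ideal J(f) in C{u,v} is {v^3, u^2}; counting standard monomials gives mu = 6. Corank 2; j^3 = -6*u^3 is a perfect cube, so E-series; the 4-jet and mu = 6 give E_6.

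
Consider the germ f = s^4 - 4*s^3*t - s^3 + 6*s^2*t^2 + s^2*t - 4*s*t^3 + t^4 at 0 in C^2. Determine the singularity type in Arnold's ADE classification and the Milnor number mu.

The Hessian of f at 0 is [[0, 0], [0, 0]] with rank 0, so corank 2. A Groebner basis of the Jacobian ideal J(f) in C{s,t} is {s*t^2, s*t/4 + t^3, s^2 - s*t}; counting standard monomials gives mu = 5. Corank 2; j^3 = -s^2*(s - t) has shape L^2 M (L != M), so D-series; mu = 5 gives D_5.

Type D_5, Milnor number mu = 5.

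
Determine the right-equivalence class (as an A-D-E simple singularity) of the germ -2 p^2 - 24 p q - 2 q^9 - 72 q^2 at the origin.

A_{8}

The Hessian of f at 0 has rank 1. Corank 1: A-series; mu = 8 gives A_8.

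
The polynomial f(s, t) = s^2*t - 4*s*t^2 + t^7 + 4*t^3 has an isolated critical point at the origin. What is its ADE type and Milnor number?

Type D_8, Milnor number mu = 8.

The Hessian of f at 0 has rank 0. Corank 2; j^3 = t*(s - 2*t)^2 has shape L^2 M (L != M), so D-series; mu = 8 gives D_8.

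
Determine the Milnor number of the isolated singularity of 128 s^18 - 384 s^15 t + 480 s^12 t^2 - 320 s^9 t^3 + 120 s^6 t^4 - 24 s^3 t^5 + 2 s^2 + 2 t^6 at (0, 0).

The Hessian of f at 0 is [[4, 0], [0, 0]] with rank 1, so corank 1. A Groebner basis of the Jacobian ideal J(f) in C{s,t} is {t^5, s}; counting standard monomials gives mu = 5. Corank 1: A-series; mu = 5 gives A_5.

5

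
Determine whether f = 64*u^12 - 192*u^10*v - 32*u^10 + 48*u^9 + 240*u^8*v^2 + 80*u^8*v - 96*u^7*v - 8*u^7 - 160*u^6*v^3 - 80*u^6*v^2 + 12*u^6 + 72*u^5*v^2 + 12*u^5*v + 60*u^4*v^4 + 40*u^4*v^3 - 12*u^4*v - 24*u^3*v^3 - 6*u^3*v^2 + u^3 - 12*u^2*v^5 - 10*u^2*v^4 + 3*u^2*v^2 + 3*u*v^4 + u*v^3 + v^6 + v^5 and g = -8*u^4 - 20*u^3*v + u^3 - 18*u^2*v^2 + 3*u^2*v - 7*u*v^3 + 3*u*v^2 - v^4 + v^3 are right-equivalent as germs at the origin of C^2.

Yes.

The Hessian of f at 0 has rank 0. Corank 2; j^3 = u^3 is a perfect cube, so E-series; the 4-jet and mu = 7 give E_7. The Hessian of g at 0 has rank 0. Corank 2; j^3 = (u + v)^3 is a perfect cube, so E-series; the 4-jet and mu = 7 give E_7. Both have type E_7, hence right-equivalent.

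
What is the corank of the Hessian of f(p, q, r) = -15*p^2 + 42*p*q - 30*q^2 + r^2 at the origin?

0

Hessian at 0 has rank 3.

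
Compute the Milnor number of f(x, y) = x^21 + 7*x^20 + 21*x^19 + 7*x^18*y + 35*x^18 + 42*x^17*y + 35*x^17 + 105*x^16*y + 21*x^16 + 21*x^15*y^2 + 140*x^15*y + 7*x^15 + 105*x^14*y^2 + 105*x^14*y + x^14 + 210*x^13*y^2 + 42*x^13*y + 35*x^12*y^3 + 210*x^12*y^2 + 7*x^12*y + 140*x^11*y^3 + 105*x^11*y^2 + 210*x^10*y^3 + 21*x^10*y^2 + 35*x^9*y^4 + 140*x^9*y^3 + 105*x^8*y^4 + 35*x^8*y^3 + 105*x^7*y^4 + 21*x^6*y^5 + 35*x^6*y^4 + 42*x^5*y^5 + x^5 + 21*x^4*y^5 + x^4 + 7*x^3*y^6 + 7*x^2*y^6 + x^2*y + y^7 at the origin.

The Hessian of f at 0 has rank 0. Corank 2; j^3 = x^2*y has shape L^2 M (L != M), so D-series; mu = 8 gives D_8.

8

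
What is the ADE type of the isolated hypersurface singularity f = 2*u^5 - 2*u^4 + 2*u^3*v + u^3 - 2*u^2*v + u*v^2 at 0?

The Hessian of f at 0 is [[0, 0], [0, 0]] with rank 0, so corank 2. A Groebner basis of the Jacobian ideal J(f) in C{u,v} is {u^3 - u^2 + u*v, u^2*v - 5*u^2/4 + 3*u*v/2 - v^2/4, -3*u^2/2 + u*v^2 + 2*u*v - v^2/2, -7*u^2/4 + 5*u*v/2 + v^3 - 3*v^2/4}; counting standard monomials gives mu = 6. Corank 2; j^3 = u*(u - v)^2 has shape L^2 M (L != M), so D-series; mu = 6 gives D_6.

D_{6}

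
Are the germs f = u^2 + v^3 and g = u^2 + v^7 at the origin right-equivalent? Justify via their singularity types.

No.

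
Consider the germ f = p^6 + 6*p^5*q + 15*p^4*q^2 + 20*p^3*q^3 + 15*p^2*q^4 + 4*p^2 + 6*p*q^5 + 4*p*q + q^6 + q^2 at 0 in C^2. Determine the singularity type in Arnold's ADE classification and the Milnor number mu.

Type A5, Milnor number mu = 5.

The Hessian of f at 0 has rank 1. Corank 1: A-series; mu = 5 gives A_5.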